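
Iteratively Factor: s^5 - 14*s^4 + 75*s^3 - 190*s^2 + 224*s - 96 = (s - 4)*(s^4 - 10*s^3 + 35*s^2 - 50*s + 24) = (s - 4)^2*(s^3 - 6*s^2 + 11*s - 6) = (s - 4)^2*(s - 3)*(s^2 - 3*s + 2) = (s - 4)^2*(s - 3)*(s - 2)*(s - 1)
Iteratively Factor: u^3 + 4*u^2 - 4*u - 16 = (u - 2)*(u^2 + 6*u + 8) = (u - 2)*(u + 2)*(u + 4)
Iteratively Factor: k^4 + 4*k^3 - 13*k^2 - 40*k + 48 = (k + 4)*(k^3 - 13*k + 12) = (k - 1)*(k + 4)*(k^2 + k - 12) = (k - 3)*(k - 1)*(k + 4)*(k + 4)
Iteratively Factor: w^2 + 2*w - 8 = (w + 4)*(w - 2)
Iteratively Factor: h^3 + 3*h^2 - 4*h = (h)*(h^2 + 3*h - 4) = h*(h - 1)*(h + 4)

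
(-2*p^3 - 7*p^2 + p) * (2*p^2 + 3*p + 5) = -4*p^5 - 20*p^4 - 29*p^3 - 32*p^2 + 5*p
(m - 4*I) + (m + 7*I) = 2*m + 3*I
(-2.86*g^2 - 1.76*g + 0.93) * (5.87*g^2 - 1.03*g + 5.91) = -16.7882*g^4 - 7.3854*g^3 - 9.6307*g^2 - 11.3595*g + 5.4963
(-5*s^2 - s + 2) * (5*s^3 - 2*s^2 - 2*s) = -25*s^5 + 5*s^4 + 22*s^3 - 2*s^2 - 4*s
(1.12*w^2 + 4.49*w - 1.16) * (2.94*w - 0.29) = 3.2928*w^3 + 12.8758*w^2 - 4.7125*w + 0.3364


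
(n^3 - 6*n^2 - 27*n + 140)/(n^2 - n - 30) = (n^2 - 11*n + 28)/(n - 6)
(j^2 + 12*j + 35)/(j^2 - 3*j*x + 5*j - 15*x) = (-j - 7)/(-j + 3*x)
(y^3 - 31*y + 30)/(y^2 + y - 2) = (y^2 + y - 30)/(y + 2)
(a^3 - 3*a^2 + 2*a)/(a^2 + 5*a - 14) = a*(a - 1)/(a + 7)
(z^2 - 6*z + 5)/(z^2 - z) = (z - 5)/z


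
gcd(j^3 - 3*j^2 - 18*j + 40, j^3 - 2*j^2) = j - 2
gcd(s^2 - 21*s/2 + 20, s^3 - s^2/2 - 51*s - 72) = s - 8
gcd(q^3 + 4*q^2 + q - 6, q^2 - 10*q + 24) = 1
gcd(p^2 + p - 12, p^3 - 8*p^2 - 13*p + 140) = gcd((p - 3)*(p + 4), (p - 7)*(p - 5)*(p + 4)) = p + 4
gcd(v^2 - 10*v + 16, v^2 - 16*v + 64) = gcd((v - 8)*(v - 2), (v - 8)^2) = v - 8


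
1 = 1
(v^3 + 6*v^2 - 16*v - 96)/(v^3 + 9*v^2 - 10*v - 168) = (v + 4)/(v + 7)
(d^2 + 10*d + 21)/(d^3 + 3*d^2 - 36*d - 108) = (d + 7)/(d^2 - 36)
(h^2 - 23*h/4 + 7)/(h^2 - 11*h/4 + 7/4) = (h - 4)/(h - 1)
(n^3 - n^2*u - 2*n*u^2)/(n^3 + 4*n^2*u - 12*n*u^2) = (n + u)/(n + 6*u)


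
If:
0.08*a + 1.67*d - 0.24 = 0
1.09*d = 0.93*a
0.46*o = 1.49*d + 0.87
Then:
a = 0.16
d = 0.14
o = 2.33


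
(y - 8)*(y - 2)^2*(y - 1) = y^4 - 13*y^3 + 48*y^2 - 68*y + 32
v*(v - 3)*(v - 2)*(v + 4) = v^4 - v^3 - 14*v^2 + 24*v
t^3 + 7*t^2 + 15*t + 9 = (t + 1)*(t + 3)^2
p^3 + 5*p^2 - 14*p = p*(p - 2)*(p + 7)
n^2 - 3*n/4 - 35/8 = (n - 5/2)*(n + 7/4)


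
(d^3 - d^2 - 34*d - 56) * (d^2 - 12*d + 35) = d^5 - 13*d^4 + 13*d^3 + 317*d^2 - 518*d - 1960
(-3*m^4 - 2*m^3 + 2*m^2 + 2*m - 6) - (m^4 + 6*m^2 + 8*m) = -4*m^4 - 2*m^3 - 4*m^2 - 6*m - 6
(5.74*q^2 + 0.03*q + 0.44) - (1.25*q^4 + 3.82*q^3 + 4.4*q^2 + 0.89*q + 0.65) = -1.25*q^4 - 3.82*q^3 + 1.34*q^2 - 0.86*q - 0.21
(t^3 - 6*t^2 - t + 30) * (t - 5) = t^4 - 11*t^3 + 29*t^2 + 35*t - 150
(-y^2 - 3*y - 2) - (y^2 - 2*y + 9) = -2*y^2 - y - 11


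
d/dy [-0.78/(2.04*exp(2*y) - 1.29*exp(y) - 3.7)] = (3.1824*exp(y) - 1.0062)*exp(y)/(-2.04*exp(2*y) + 1.29*exp(y) + 3.7)^2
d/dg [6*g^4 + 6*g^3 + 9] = g^2*(24*g + 18)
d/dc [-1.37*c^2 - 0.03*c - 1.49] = -2.74*c - 0.03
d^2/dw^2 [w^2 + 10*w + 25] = 2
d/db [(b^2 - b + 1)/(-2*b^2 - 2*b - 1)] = (-4*b^2 + 2*b + 3)/(4*b^4 + 8*b^3 + 8*b^2 + 4*b + 1)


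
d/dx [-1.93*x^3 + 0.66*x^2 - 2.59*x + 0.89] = -5.79*x^2 + 1.32*x - 2.59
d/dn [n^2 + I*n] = 2*n + I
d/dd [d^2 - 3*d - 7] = 2*d - 3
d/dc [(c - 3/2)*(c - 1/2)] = 2*c - 2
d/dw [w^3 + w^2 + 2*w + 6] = 3*w^2 + 2*w + 2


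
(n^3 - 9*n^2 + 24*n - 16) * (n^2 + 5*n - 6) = n^5 - 4*n^4 - 27*n^3 + 158*n^2 - 224*n + 96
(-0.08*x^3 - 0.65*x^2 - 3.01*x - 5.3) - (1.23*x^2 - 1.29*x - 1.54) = -0.08*x^3 - 1.88*x^2 - 1.72*x - 3.76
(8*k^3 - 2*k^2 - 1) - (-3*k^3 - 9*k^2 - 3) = 11*k^3 + 7*k^2 + 2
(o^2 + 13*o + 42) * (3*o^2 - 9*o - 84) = 3*o^4 + 30*o^3 - 75*o^2 - 1470*o - 3528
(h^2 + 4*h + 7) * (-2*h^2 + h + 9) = -2*h^4 - 7*h^3 - h^2 + 43*h + 63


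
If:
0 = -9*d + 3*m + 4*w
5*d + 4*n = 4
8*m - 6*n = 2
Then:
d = 64*w/189 + 16/63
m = 16/21 - 20*w/63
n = 43/63 - 80*w/189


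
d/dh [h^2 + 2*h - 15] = 2*h + 2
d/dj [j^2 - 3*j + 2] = 2*j - 3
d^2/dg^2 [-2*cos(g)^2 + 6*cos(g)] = -6*cos(g) + 4*cos(2*g)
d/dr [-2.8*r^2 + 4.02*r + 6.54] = 4.02 - 5.6*r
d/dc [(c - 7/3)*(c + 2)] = 2*c - 1/3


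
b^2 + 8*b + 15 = (b + 3)*(b + 5)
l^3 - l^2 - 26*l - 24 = (l - 6)*(l + 1)*(l + 4)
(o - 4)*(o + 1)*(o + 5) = o^3 + 2*o^2 - 19*o - 20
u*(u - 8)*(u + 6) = u^3 - 2*u^2 - 48*u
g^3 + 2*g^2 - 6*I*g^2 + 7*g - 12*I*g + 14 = (g + 2)*(g - 7*I)*(g + I)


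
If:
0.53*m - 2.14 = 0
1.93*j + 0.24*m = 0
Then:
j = -0.50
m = 4.04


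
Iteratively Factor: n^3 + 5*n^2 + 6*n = (n)*(n^2 + 5*n + 6) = n*(n + 2)*(n + 3)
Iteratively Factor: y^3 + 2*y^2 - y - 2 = (y + 2)*(y^2 - 1) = (y + 1)*(y + 2)*(y - 1)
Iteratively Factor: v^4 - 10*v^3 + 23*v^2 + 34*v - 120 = (v - 5)*(v^3 - 5*v^2 - 2*v + 24) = (v - 5)*(v - 4)*(v^2 - v - 6) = (v - 5)*(v - 4)*(v + 2)*(v - 3)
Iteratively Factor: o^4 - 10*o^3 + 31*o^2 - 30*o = (o - 3)*(o^3 - 7*o^2 + 10*o) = (o - 3)*(o - 2)*(o^2 - 5*o) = (o - 5)*(o - 3)*(o - 2)*(o)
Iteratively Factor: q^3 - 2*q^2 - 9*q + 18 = (q - 2)*(q^2 - 9) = (q - 2)*(q + 3)*(q - 3)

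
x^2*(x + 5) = x^3 + 5*x^2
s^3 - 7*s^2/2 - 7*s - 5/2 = (s - 5)*(s + 1/2)*(s + 1)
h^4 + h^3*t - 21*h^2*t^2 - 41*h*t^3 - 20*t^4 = (h - 5*t)*(h + t)^2*(h + 4*t)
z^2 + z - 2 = (z - 1)*(z + 2)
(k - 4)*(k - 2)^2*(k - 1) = k^4 - 9*k^3 + 28*k^2 - 36*k + 16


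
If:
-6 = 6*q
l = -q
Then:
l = 1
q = -1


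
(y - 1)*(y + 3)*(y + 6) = y^3 + 8*y^2 + 9*y - 18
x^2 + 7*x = x*(x + 7)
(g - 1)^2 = g^2 - 2*g + 1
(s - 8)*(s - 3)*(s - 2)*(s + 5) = s^4 - 8*s^3 - 19*s^2 + 182*s - 240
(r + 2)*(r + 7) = r^2 + 9*r + 14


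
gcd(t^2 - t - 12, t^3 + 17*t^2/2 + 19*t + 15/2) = t + 3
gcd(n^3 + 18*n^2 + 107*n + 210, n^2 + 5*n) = n + 5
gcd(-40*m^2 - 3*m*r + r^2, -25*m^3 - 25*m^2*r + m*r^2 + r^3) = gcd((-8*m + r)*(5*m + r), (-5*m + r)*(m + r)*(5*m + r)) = 5*m + r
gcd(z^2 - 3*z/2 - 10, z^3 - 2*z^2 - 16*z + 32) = z - 4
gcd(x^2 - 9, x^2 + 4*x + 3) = x + 3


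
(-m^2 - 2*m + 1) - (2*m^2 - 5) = -3*m^2 - 2*m + 6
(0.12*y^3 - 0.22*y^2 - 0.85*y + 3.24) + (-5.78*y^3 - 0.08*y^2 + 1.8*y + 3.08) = -5.66*y^3 - 0.3*y^2 + 0.95*y + 6.32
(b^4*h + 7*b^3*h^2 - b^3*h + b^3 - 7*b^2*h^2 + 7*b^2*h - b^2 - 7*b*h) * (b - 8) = b^5*h + 7*b^4*h^2 - 9*b^4*h + b^4 - 63*b^3*h^2 + 15*b^3*h - 9*b^3 + 56*b^2*h^2 - 63*b^2*h + 8*b^2 + 56*b*h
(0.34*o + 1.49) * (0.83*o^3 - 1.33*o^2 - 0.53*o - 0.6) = 0.2822*o^4 + 0.7845*o^3 - 2.1619*o^2 - 0.9937*o - 0.894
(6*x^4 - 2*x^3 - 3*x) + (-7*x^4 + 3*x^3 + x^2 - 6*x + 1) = -x^4 + x^3 + x^2 - 9*x + 1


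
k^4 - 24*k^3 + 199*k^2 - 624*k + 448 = (k - 8)^2*(k - 7)*(k - 1)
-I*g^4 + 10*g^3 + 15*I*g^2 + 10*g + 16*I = (g - I)*(g + 2*I)*(g + 8*I)*(-I*g + 1)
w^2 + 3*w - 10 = (w - 2)*(w + 5)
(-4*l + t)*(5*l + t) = -20*l^2 + l*t + t^2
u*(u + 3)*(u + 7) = u^3 + 10*u^2 + 21*u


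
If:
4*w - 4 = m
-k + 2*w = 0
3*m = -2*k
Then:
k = 3/2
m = -1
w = 3/4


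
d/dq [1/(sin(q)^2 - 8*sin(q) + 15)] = 2*(4 - sin(q))*cos(q)/(sin(q)^2 - 8*sin(q) + 15)^2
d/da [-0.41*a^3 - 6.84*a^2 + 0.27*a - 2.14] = -1.23*a^2 - 13.68*a + 0.27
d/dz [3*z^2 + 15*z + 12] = 6*z + 15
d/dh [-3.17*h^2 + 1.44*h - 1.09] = 1.44 - 6.34*h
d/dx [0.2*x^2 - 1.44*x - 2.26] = 0.4*x - 1.44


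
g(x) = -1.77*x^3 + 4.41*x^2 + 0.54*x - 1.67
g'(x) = -5.31*x^2 + 8.82*x + 0.54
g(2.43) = 0.29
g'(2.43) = -9.38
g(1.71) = 3.30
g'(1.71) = 0.10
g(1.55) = 3.17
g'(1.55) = 1.45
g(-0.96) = 3.44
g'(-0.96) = -12.82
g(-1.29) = 8.77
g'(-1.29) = -19.67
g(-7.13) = 860.24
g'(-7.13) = -332.29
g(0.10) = -1.57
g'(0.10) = 1.37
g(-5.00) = 327.13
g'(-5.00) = -176.31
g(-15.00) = 6956.23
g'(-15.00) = -1326.51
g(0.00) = -1.67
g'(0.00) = 0.54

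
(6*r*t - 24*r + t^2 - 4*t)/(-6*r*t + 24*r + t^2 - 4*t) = (-6*r - t)/(6*r - t)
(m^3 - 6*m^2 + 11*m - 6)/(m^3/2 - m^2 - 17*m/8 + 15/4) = 8*(m^3 - 6*m^2 + 11*m - 6)/(4*m^3 - 8*m^2 - 17*m + 30)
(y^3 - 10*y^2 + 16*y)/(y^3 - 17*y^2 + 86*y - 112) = y/(y - 7)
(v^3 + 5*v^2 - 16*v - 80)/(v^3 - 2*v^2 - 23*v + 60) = (v + 4)/(v - 3)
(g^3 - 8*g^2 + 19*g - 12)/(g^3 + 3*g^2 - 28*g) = (g^2 - 4*g + 3)/(g*(g + 7))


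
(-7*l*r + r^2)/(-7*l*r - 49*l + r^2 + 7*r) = r/(r + 7)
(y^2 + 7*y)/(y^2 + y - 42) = y/(y - 6)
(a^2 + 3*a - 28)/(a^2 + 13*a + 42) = (a - 4)/(a + 6)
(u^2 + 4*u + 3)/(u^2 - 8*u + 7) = (u^2 + 4*u + 3)/(u^2 - 8*u + 7)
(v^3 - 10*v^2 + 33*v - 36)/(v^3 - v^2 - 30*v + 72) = (v - 3)/(v + 6)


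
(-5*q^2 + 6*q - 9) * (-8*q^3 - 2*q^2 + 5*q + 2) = 40*q^5 - 38*q^4 + 35*q^3 + 38*q^2 - 33*q - 18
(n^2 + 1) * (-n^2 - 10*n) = -n^4 - 10*n^3 - n^2 - 10*n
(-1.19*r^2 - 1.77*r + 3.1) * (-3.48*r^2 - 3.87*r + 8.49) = 4.1412*r^4 + 10.7649*r^3 - 14.0412*r^2 - 27.0243*r + 26.319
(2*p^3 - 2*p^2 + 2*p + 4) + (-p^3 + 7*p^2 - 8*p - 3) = p^3 + 5*p^2 - 6*p + 1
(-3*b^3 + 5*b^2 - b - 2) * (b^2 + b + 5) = -3*b^5 + 2*b^4 - 11*b^3 + 22*b^2 - 7*b - 10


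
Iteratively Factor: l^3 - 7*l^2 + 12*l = (l - 3)*(l^2 - 4*l) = (l - 4)*(l - 3)*(l)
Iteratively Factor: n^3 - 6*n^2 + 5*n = (n - 5)*(n^2 - n) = n*(n - 5)*(n - 1)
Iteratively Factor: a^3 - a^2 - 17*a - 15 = (a + 1)*(a^2 - 2*a - 15) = (a - 5)*(a + 1)*(a + 3)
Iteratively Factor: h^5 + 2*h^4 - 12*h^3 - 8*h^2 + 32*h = (h)*(h^4 + 2*h^3 - 12*h^2 - 8*h + 32) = h*(h + 4)*(h^3 - 2*h^2 - 4*h + 8) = h*(h + 2)*(h + 4)*(h^2 - 4*h + 4) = h*(h - 2)*(h + 2)*(h + 4)*(h - 2)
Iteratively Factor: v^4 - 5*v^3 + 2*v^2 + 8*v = (v - 2)*(v^3 - 3*v^2 - 4*v) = v*(v - 2)*(v^2 - 3*v - 4) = v*(v - 4)*(v - 2)*(v + 1)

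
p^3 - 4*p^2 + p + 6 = (p - 3)*(p - 2)*(p + 1)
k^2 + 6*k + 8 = (k + 2)*(k + 4)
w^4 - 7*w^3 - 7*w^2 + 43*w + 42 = (w - 7)*(w - 3)*(w + 1)*(w + 2)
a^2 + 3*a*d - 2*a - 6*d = (a - 2)*(a + 3*d)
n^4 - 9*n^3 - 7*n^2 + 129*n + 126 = (n - 7)*(n - 6)*(n + 1)*(n + 3)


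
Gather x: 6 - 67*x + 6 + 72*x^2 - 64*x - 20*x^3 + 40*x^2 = -20*x^3 + 112*x^2 - 131*x + 12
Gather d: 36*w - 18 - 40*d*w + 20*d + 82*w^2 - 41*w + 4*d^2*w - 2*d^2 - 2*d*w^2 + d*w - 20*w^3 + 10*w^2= d^2*(4*w - 2) + d*(-2*w^2 - 39*w + 20) - 20*w^3 + 92*w^2 - 5*w - 18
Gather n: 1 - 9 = -8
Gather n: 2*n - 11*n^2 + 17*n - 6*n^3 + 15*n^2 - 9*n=-6*n^3 + 4*n^2 + 10*n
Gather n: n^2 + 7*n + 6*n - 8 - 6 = n^2 + 13*n - 14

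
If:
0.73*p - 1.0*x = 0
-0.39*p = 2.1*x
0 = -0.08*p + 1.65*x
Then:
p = 0.00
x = 0.00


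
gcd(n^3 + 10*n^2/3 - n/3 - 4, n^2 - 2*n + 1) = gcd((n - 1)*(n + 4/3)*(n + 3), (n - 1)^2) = n - 1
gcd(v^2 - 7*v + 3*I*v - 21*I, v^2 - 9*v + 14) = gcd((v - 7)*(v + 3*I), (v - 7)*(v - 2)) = v - 7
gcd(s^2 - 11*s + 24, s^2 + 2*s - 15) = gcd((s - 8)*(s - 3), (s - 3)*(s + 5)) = s - 3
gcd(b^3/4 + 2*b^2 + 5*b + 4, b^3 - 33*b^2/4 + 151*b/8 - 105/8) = 1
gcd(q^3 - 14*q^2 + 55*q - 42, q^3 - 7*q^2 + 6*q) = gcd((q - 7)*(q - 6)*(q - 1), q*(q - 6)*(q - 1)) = q^2 - 7*q + 6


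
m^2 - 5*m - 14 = (m - 7)*(m + 2)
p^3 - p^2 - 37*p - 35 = (p - 7)*(p + 1)*(p + 5)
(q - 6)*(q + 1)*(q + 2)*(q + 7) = q^4 + 4*q^3 - 37*q^2 - 124*q - 84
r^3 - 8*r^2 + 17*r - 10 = (r - 5)*(r - 2)*(r - 1)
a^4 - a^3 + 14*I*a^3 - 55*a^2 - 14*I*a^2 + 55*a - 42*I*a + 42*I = (a + 6*I)*(a + 7*I)*(-I*a + 1)*(I*a - I)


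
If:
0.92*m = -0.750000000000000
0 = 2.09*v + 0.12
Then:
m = -0.82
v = -0.06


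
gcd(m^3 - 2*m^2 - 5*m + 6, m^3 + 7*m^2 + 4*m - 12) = m^2 + m - 2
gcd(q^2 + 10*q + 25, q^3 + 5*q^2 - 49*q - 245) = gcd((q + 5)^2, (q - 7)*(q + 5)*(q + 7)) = q + 5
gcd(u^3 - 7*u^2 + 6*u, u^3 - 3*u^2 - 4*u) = u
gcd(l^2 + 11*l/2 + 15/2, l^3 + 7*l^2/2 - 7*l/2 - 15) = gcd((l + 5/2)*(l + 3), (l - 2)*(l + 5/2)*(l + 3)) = l^2 + 11*l/2 + 15/2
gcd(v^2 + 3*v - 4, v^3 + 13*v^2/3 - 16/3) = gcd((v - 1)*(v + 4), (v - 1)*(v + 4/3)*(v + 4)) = v^2 + 3*v - 4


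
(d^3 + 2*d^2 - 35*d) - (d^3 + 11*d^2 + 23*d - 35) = -9*d^2 - 58*d + 35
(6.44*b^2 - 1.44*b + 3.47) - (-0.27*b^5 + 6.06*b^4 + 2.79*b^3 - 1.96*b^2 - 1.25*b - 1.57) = 0.27*b^5 - 6.06*b^4 - 2.79*b^3 + 8.4*b^2 - 0.19*b + 5.04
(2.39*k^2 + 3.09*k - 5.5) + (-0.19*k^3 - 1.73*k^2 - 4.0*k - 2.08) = -0.19*k^3 + 0.66*k^2 - 0.91*k - 7.58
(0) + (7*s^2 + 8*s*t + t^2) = 7*s^2 + 8*s*t + t^2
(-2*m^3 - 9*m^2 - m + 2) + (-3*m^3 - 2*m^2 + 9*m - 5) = -5*m^3 - 11*m^2 + 8*m - 3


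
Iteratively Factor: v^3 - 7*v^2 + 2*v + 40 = (v - 5)*(v^2 - 2*v - 8) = (v - 5)*(v + 2)*(v - 4)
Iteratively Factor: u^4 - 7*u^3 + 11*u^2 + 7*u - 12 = (u - 4)*(u^3 - 3*u^2 - u + 3) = (u - 4)*(u + 1)*(u^2 - 4*u + 3) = (u - 4)*(u - 1)*(u + 1)*(u - 3)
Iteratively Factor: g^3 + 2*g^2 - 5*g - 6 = (g - 2)*(g^2 + 4*g + 3) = (g - 2)*(g + 1)*(g + 3)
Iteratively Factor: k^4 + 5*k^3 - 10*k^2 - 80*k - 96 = (k + 3)*(k^3 + 2*k^2 - 16*k - 32) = (k + 3)*(k + 4)*(k^2 - 2*k - 8) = (k + 2)*(k + 3)*(k + 4)*(k - 4)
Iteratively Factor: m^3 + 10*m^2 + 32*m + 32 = (m + 2)*(m^2 + 8*m + 16) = (m + 2)*(m + 4)*(m + 4)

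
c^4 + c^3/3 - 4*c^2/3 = c^2*(c - 1)*(c + 4/3)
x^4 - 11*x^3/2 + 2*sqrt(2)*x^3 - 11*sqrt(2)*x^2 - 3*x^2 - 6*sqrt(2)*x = x*(x - 6)*(x + 1/2)*(x + 2*sqrt(2))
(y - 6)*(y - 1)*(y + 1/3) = y^3 - 20*y^2/3 + 11*y/3 + 2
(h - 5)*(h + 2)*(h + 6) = h^3 + 3*h^2 - 28*h - 60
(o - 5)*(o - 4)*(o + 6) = o^3 - 3*o^2 - 34*o + 120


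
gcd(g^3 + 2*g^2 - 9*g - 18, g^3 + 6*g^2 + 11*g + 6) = g^2 + 5*g + 6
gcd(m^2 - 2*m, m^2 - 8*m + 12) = m - 2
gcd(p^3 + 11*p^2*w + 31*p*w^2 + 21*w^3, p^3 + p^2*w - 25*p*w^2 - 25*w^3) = p + w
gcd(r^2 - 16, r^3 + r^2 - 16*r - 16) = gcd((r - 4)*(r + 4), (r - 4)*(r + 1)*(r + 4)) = r^2 - 16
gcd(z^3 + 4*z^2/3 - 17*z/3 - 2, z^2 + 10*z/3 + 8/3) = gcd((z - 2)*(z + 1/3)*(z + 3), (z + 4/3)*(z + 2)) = 1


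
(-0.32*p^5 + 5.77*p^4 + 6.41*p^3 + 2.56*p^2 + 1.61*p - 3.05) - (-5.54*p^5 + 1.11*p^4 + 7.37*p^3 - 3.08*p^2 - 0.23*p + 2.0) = 5.22*p^5 + 4.66*p^4 - 0.96*p^3 + 5.64*p^2 + 1.84*p - 5.05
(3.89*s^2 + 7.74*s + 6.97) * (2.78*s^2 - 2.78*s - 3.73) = 10.8142*s^4 + 10.703*s^3 - 16.6503*s^2 - 48.2468*s - 25.9981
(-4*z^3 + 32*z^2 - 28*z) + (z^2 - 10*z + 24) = -4*z^3 + 33*z^2 - 38*z + 24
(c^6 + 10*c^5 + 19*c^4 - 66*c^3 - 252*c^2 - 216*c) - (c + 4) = c^6 + 10*c^5 + 19*c^4 - 66*c^3 - 252*c^2 - 217*c - 4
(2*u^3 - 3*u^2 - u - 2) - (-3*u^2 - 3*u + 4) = 2*u^3 + 2*u - 6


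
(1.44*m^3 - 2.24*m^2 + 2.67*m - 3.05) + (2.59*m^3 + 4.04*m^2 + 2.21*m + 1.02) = 4.03*m^3 + 1.8*m^2 + 4.88*m - 2.03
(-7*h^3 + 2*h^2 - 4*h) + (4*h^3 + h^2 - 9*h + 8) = -3*h^3 + 3*h^2 - 13*h + 8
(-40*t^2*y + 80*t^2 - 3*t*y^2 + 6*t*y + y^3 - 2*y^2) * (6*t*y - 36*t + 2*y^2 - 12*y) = -240*t^3*y^2 + 1920*t^3*y - 2880*t^3 - 98*t^2*y^3 + 784*t^2*y^2 - 1176*t^2*y + 2*y^5 - 16*y^4 + 24*y^3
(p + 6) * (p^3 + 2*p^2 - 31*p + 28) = p^4 + 8*p^3 - 19*p^2 - 158*p + 168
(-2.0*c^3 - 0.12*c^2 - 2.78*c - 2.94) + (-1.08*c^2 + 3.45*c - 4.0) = -2.0*c^3 - 1.2*c^2 + 0.67*c - 6.94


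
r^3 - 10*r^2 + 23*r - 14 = (r - 7)*(r - 2)*(r - 1)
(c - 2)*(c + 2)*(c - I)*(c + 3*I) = c^4 + 2*I*c^3 - c^2 - 8*I*c - 12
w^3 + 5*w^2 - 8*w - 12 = (w - 2)*(w + 1)*(w + 6)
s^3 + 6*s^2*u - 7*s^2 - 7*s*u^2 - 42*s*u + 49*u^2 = (s - 7)*(s - u)*(s + 7*u)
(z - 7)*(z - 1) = z^2 - 8*z + 7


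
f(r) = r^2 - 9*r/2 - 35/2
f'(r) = 2*r - 9/2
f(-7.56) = 73.67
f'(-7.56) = -19.62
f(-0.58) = -14.55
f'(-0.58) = -5.66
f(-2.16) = -3.11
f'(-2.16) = -8.82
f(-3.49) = 10.39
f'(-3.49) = -11.48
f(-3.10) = 6.06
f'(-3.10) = -10.70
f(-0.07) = -17.18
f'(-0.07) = -4.64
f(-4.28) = 20.08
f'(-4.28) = -13.06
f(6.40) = -5.34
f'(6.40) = 8.30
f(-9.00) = 104.00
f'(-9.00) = -22.50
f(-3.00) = 5.00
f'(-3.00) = -10.50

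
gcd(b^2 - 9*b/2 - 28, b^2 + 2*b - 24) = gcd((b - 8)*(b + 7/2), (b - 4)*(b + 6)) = 1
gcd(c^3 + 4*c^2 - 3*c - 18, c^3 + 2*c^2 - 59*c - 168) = c + 3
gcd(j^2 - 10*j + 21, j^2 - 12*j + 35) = j - 7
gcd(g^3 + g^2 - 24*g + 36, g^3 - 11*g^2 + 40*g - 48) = g - 3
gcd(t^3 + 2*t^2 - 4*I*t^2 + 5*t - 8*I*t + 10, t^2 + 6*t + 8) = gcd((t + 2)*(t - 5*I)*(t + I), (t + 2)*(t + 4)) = t + 2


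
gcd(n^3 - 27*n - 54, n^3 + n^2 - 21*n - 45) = n^2 + 6*n + 9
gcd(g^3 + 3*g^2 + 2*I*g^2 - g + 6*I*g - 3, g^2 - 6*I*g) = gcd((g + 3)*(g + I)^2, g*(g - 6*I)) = 1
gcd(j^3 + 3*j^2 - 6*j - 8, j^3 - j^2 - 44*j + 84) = j - 2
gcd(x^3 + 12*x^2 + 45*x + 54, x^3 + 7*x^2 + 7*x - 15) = x + 3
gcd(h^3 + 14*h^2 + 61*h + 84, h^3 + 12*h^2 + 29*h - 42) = h + 7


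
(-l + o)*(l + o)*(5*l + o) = -5*l^3 - l^2*o + 5*l*o^2 + o^3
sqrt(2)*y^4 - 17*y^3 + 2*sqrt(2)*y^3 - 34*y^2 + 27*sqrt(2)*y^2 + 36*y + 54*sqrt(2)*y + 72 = (y + 2)*(y - 6*sqrt(2))*(y - 3*sqrt(2))*(sqrt(2)*y + 1)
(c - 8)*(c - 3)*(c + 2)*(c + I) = c^4 - 9*c^3 + I*c^3 + 2*c^2 - 9*I*c^2 + 48*c + 2*I*c + 48*I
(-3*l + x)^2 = 9*l^2 - 6*l*x + x^2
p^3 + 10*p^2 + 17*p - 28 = (p - 1)*(p + 4)*(p + 7)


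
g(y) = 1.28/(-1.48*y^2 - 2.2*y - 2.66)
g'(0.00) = 0.40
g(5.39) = -0.02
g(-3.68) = -0.09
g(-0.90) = -0.68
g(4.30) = -0.03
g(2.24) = -0.09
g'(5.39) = 0.01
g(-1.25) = -0.58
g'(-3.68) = -0.05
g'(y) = 1.28*(2.96*y + 2.2)/(-1.48*y^2 - 2.2*y - 2.66)^2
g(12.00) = -0.01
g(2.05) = -0.10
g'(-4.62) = -0.03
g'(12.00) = 0.00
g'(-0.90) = -0.17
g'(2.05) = 0.06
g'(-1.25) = -0.39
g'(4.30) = 0.01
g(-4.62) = -0.05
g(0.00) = -0.48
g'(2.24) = 0.05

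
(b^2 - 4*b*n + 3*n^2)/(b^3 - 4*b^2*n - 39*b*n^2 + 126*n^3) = (b - n)/(b^2 - b*n - 42*n^2)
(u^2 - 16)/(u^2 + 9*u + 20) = (u - 4)/(u + 5)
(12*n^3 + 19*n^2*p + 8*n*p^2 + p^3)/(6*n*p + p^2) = (12*n^3 + 19*n^2*p + 8*n*p^2 + p^3)/(p*(6*n + p))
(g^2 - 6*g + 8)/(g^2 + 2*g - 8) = (g - 4)/(g + 4)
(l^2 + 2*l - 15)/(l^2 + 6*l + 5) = (l - 3)/(l + 1)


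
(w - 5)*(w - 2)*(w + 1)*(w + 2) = w^4 - 4*w^3 - 9*w^2 + 16*w + 20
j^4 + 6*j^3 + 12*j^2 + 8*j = j*(j + 2)^3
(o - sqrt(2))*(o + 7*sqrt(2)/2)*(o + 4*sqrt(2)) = o^3 + 13*sqrt(2)*o^2/2 + 13*o - 28*sqrt(2)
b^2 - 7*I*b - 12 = (b - 4*I)*(b - 3*I)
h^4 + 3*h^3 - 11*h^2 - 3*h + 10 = (h - 2)*(h - 1)*(h + 1)*(h + 5)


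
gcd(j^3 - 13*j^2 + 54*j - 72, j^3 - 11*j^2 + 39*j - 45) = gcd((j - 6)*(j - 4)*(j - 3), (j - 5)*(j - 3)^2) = j - 3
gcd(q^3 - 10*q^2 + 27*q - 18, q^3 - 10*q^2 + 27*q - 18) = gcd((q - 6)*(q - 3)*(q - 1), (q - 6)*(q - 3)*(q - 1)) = q^3 - 10*q^2 + 27*q - 18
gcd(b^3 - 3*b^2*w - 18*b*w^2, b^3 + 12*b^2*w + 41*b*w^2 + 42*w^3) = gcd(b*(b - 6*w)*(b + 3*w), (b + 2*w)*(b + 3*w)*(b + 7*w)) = b + 3*w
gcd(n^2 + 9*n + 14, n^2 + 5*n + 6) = n + 2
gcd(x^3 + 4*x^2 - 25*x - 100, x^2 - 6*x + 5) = x - 5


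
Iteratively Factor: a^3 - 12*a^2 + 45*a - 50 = (a - 5)*(a^2 - 7*a + 10) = (a - 5)*(a - 2)*(a - 5)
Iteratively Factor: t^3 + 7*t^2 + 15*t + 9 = (t + 1)*(t^2 + 6*t + 9) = (t + 1)*(t + 3)*(t + 3)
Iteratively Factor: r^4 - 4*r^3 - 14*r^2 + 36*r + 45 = (r + 1)*(r^3 - 5*r^2 - 9*r + 45) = (r - 3)*(r + 1)*(r^2 - 2*r - 15) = (r - 5)*(r - 3)*(r + 1)*(r + 3)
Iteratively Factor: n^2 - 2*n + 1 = (n - 1)*(n - 1)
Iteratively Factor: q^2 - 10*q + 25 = (q - 5)*(q - 5)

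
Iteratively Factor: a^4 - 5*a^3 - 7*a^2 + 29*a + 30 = (a + 2)*(a^3 - 7*a^2 + 7*a + 15) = (a - 3)*(a + 2)*(a^2 - 4*a - 5) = (a - 5)*(a - 3)*(a + 2)*(a + 1)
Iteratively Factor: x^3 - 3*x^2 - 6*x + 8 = (x - 1)*(x^2 - 2*x - 8) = (x - 4)*(x - 1)*(x + 2)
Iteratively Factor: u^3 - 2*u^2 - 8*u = (u + 2)*(u^2 - 4*u) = u*(u + 2)*(u - 4)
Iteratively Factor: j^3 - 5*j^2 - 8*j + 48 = (j - 4)*(j^2 - j - 12) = (j - 4)^2*(j + 3)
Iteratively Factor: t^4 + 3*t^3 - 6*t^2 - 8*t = (t + 1)*(t^3 + 2*t^2 - 8*t) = (t + 1)*(t + 4)*(t^2 - 2*t) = (t - 2)*(t + 1)*(t + 4)*(t)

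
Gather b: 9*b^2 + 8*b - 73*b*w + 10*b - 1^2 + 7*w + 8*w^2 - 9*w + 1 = 9*b^2 + b*(18 - 73*w) + 8*w^2 - 2*w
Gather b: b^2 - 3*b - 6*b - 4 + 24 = b^2 - 9*b + 20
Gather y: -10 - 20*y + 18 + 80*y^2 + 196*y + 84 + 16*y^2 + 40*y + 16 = 96*y^2 + 216*y + 108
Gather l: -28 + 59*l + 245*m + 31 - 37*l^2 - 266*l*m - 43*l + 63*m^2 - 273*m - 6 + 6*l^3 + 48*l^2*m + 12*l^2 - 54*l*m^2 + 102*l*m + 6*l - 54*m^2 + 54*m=6*l^3 + l^2*(48*m - 25) + l*(-54*m^2 - 164*m + 22) + 9*m^2 + 26*m - 3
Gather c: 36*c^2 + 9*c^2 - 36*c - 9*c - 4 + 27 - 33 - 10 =45*c^2 - 45*c - 20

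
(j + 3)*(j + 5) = j^2 + 8*j + 15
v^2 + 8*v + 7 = (v + 1)*(v + 7)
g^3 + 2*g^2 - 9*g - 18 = (g - 3)*(g + 2)*(g + 3)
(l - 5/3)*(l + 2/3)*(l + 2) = l^3 + l^2 - 28*l/9 - 20/9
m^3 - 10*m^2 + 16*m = m*(m - 8)*(m - 2)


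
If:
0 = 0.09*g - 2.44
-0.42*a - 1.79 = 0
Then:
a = -4.26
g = 27.11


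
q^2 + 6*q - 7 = (q - 1)*(q + 7)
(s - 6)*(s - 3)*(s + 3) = s^3 - 6*s^2 - 9*s + 54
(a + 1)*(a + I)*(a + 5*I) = a^3 + a^2 + 6*I*a^2 - 5*a + 6*I*a - 5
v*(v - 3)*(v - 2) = v^3 - 5*v^2 + 6*v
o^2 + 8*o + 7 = (o + 1)*(o + 7)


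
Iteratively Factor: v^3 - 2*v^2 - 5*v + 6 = (v + 2)*(v^2 - 4*v + 3) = (v - 1)*(v + 2)*(v - 3)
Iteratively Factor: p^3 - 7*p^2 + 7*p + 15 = (p + 1)*(p^2 - 8*p + 15) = (p - 3)*(p + 1)*(p - 5)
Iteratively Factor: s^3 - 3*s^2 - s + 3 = (s + 1)*(s^2 - 4*s + 3) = (s - 3)*(s + 1)*(s - 1)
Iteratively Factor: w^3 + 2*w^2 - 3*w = (w - 1)*(w^2 + 3*w) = w*(w - 1)*(w + 3)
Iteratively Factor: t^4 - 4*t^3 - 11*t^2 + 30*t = (t)*(t^3 - 4*t^2 - 11*t + 30) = t*(t + 3)*(t^2 - 7*t + 10) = t*(t - 2)*(t + 3)*(t - 5)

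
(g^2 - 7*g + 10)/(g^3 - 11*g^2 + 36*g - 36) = (g - 5)/(g^2 - 9*g + 18)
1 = 1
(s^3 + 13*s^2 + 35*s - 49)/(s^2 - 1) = (s^2 + 14*s + 49)/(s + 1)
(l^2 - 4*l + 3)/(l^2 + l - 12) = (l - 1)/(l + 4)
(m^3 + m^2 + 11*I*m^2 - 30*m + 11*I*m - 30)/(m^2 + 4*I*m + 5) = (m^2 + m*(1 + 6*I) + 6*I)/(m - I)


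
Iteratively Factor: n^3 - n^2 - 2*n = (n + 1)*(n^2 - 2*n) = (n - 2)*(n + 1)*(n)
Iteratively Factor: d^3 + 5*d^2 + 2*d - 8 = (d - 1)*(d^2 + 6*d + 8) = (d - 1)*(d + 4)*(d + 2)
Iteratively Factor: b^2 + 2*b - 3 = (b + 3)*(b - 1)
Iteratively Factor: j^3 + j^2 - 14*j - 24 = (j - 4)*(j^2 + 5*j + 6) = (j - 4)*(j + 3)*(j + 2)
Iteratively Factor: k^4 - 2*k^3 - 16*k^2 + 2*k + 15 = (k + 1)*(k^3 - 3*k^2 - 13*k + 15) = (k - 5)*(k + 1)*(k^2 + 2*k - 3) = (k - 5)*(k + 1)*(k + 3)*(k - 1)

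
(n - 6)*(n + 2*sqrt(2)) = n^2 - 6*n + 2*sqrt(2)*n - 12*sqrt(2)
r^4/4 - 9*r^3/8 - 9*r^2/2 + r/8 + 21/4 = (r/4 + 1/2)*(r - 7)*(r - 1)*(r + 3/2)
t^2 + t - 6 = (t - 2)*(t + 3)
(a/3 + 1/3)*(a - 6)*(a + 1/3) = a^3/3 - 14*a^2/9 - 23*a/9 - 2/3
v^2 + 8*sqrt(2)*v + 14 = (v + sqrt(2))*(v + 7*sqrt(2))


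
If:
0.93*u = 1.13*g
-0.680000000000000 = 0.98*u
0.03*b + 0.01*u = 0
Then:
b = 0.23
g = -0.57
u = -0.69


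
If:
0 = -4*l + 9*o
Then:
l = 9*o/4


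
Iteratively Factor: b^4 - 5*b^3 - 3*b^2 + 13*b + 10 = (b - 5)*(b^3 - 3*b - 2) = (b - 5)*(b - 2)*(b^2 + 2*b + 1) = (b - 5)*(b - 2)*(b + 1)*(b + 1)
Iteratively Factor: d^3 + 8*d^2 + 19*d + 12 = (d + 3)*(d^2 + 5*d + 4) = (d + 1)*(d + 3)*(d + 4)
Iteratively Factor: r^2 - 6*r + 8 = (r - 4)*(r - 2)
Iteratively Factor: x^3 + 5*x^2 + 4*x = (x + 4)*(x^2 + x) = (x + 1)*(x + 4)*(x)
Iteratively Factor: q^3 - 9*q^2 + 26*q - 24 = (q - 3)*(q^2 - 6*q + 8) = (q - 3)*(q - 2)*(q - 4)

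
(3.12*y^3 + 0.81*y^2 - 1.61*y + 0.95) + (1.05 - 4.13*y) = 3.12*y^3 + 0.81*y^2 - 5.74*y + 2.0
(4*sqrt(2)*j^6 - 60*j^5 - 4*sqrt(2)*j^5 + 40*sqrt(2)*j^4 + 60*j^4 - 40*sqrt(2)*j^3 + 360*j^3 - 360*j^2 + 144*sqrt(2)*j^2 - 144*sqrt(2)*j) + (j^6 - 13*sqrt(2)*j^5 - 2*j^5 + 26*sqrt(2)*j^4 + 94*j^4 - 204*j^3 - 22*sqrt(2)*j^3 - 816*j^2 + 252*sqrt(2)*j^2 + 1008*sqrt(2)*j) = j^6 + 4*sqrt(2)*j^6 - 62*j^5 - 17*sqrt(2)*j^5 + 66*sqrt(2)*j^4 + 154*j^4 - 62*sqrt(2)*j^3 + 156*j^3 - 1176*j^2 + 396*sqrt(2)*j^2 + 864*sqrt(2)*j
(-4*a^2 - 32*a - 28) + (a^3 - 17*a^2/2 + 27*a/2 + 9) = a^3 - 25*a^2/2 - 37*a/2 - 19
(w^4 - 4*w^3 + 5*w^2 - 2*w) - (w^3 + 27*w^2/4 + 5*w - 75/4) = w^4 - 5*w^3 - 7*w^2/4 - 7*w + 75/4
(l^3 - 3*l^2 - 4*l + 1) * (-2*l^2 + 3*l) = -2*l^5 + 9*l^4 - l^3 - 14*l^2 + 3*l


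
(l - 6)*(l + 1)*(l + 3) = l^3 - 2*l^2 - 21*l - 18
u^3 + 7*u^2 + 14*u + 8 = (u + 1)*(u + 2)*(u + 4)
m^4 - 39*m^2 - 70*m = m*(m - 7)*(m + 2)*(m + 5)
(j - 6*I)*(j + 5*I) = j^2 - I*j + 30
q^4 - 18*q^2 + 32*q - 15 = (q - 3)*(q - 1)^2*(q + 5)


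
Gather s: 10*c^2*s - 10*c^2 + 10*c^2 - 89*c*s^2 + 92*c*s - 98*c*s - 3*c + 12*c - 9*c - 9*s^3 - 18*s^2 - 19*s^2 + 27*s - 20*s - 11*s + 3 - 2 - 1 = -9*s^3 + s^2*(-89*c - 37) + s*(10*c^2 - 6*c - 4)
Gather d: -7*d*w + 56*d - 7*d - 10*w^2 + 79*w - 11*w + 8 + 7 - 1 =d*(49 - 7*w) - 10*w^2 + 68*w + 14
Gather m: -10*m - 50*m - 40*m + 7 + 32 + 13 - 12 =40 - 100*m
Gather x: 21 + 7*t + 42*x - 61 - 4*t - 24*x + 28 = 3*t + 18*x - 12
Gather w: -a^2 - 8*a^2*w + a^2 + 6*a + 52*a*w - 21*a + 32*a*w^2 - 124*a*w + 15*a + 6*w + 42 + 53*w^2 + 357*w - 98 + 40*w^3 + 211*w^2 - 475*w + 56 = 40*w^3 + w^2*(32*a + 264) + w*(-8*a^2 - 72*a - 112)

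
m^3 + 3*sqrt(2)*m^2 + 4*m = m*(m + sqrt(2))*(m + 2*sqrt(2))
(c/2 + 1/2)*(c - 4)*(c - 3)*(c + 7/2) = c^4/2 - 5*c^3/4 - 8*c^2 + 59*c/4 + 21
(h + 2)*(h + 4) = h^2 + 6*h + 8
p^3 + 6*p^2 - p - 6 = (p - 1)*(p + 1)*(p + 6)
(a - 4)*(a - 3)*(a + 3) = a^3 - 4*a^2 - 9*a + 36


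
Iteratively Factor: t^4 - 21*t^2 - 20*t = (t + 4)*(t^3 - 4*t^2 - 5*t) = t*(t + 4)*(t^2 - 4*t - 5) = t*(t - 5)*(t + 4)*(t + 1)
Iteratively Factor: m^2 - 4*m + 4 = (m - 2)*(m - 2)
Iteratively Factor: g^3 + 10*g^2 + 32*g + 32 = (g + 4)*(g^2 + 6*g + 8) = (g + 2)*(g + 4)*(g + 4)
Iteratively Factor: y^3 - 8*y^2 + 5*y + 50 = (y - 5)*(y^2 - 3*y - 10) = (y - 5)*(y + 2)*(y - 5)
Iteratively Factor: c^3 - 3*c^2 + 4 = (c + 1)*(c^2 - 4*c + 4) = (c - 2)*(c + 1)*(c - 2)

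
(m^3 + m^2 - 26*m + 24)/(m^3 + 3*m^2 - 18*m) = (m^2 - 5*m + 4)/(m*(m - 3))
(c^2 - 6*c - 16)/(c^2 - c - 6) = (c - 8)/(c - 3)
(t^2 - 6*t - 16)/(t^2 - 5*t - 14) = (t - 8)/(t - 7)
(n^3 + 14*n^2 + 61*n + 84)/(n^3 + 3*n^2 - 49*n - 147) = (n + 4)/(n - 7)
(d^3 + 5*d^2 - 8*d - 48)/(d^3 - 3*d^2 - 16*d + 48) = (d + 4)/(d - 4)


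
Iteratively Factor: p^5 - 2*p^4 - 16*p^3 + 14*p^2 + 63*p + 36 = (p + 1)*(p^4 - 3*p^3 - 13*p^2 + 27*p + 36) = (p + 1)^2*(p^3 - 4*p^2 - 9*p + 36) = (p + 1)^2*(p + 3)*(p^2 - 7*p + 12) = (p - 3)*(p + 1)^2*(p + 3)*(p - 4)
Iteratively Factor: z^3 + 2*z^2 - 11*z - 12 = (z - 3)*(z^2 + 5*z + 4) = (z - 3)*(z + 1)*(z + 4)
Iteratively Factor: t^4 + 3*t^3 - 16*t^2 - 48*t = (t)*(t^3 + 3*t^2 - 16*t - 48) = t*(t + 4)*(t^2 - t - 12) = t*(t + 3)*(t + 4)*(t - 4)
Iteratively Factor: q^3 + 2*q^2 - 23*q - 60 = (q + 4)*(q^2 - 2*q - 15) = (q + 3)*(q + 4)*(q - 5)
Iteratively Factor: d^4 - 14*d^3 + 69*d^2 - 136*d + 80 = (d - 5)*(d^3 - 9*d^2 + 24*d - 16) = (d - 5)*(d - 4)*(d^2 - 5*d + 4) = (d - 5)*(d - 4)*(d - 1)*(d - 4)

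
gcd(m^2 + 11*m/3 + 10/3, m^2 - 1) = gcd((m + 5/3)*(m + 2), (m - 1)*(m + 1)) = 1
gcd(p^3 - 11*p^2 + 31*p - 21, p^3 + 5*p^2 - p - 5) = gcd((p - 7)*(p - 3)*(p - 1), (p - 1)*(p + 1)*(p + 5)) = p - 1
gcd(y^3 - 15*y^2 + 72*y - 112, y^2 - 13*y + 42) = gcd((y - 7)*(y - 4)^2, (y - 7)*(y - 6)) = y - 7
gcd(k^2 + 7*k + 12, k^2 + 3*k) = k + 3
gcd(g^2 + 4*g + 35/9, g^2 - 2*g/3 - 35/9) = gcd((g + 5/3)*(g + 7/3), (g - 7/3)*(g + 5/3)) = g + 5/3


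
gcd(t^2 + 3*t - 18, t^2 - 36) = t + 6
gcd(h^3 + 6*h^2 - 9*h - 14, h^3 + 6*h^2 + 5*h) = h + 1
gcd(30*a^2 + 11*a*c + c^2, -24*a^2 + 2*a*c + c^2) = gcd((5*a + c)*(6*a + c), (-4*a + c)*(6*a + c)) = 6*a + c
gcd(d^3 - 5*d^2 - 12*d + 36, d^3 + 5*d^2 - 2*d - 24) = d^2 + d - 6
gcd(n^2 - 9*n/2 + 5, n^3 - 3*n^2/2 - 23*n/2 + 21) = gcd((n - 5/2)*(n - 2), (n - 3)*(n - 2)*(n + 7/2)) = n - 2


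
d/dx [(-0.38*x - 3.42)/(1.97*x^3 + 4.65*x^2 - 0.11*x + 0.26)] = (1.4972*x^3 + 21.9792*x^2 + 31.806*x - 0.475)/(3.8809*x^6 + 18.321*x^5 + 21.1891*x^4 + 0.00139999999999985*x^3 + 2.4301*x^2 - 0.0572*x + 0.0676)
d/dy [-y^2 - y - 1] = -2*y - 1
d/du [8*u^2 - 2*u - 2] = 16*u - 2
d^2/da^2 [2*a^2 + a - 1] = 4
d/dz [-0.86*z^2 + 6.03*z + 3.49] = 6.03 - 1.72*z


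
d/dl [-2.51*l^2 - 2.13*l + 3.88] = -5.02*l - 2.13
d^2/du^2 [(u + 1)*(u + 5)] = 2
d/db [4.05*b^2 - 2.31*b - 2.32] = 8.1*b - 2.31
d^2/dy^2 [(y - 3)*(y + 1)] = 2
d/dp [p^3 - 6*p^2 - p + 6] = 3*p^2 - 12*p - 1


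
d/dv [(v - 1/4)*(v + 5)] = 2*v + 19/4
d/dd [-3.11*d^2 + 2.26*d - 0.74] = 2.26 - 6.22*d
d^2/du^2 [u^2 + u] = 2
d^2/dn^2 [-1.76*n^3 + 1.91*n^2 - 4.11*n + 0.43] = 3.82 - 10.56*n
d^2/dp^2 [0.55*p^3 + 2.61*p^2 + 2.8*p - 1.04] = 3.3*p + 5.22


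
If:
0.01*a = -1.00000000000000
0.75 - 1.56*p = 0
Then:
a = -100.00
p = 0.48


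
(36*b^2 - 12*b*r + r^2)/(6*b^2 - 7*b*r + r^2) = (-6*b + r)/(-b + r)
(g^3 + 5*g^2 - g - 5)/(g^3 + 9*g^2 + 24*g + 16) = (g^2 + 4*g - 5)/(g^2 + 8*g + 16)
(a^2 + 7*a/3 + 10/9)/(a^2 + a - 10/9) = (3*a + 2)/(3*a - 2)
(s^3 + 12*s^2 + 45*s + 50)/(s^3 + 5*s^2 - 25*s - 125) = (s + 2)/(s - 5)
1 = 1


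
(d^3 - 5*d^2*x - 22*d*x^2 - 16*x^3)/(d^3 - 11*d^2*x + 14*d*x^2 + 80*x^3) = (-d - x)/(-d + 5*x)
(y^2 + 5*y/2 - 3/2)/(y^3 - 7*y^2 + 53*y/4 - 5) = 2*(y + 3)/(2*y^2 - 13*y + 20)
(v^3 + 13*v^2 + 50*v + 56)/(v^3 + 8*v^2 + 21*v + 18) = (v^2 + 11*v + 28)/(v^2 + 6*v + 9)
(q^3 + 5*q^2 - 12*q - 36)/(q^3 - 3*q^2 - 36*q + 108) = (q + 2)/(q - 6)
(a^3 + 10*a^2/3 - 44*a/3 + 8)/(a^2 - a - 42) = (3*a^2 - 8*a + 4)/(3*(a - 7))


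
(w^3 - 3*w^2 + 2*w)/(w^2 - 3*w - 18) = w*(-w^2 + 3*w - 2)/(-w^2 + 3*w + 18)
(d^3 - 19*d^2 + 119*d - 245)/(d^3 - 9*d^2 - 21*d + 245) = (d - 5)/(d + 5)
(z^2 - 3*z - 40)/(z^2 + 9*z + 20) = (z - 8)/(z + 4)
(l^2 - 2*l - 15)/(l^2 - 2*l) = (l^2 - 2*l - 15)/(l*(l - 2))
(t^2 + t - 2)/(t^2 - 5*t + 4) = (t + 2)/(t - 4)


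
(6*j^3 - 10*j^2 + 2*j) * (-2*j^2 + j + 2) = -12*j^5 + 26*j^4 - 2*j^3 - 18*j^2 + 4*j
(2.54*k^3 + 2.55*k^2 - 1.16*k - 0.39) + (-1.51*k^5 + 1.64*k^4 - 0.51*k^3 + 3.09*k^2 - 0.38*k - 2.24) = -1.51*k^5 + 1.64*k^4 + 2.03*k^3 + 5.64*k^2 - 1.54*k - 2.63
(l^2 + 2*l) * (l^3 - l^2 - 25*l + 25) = l^5 + l^4 - 27*l^3 - 25*l^2 + 50*l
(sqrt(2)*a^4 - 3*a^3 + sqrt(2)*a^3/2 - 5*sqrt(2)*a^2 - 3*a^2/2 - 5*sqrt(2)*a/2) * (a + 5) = sqrt(2)*a^5 - 3*a^4 + 11*sqrt(2)*a^4/2 - 33*a^3/2 - 5*sqrt(2)*a^3/2 - 55*sqrt(2)*a^2/2 - 15*a^2/2 - 25*sqrt(2)*a/2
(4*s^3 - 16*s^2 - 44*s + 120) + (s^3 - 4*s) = 5*s^3 - 16*s^2 - 48*s + 120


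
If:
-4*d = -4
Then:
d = 1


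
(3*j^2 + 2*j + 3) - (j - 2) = 3*j^2 + j + 5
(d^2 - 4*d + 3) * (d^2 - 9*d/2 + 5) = d^4 - 17*d^3/2 + 26*d^2 - 67*d/2 + 15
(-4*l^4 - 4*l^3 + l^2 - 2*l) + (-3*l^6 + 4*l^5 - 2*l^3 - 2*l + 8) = -3*l^6 + 4*l^5 - 4*l^4 - 6*l^3 + l^2 - 4*l + 8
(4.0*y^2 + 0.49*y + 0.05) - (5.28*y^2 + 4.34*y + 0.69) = -1.28*y^2 - 3.85*y - 0.64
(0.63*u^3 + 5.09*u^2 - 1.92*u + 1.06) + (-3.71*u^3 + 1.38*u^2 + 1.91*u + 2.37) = -3.08*u^3 + 6.47*u^2 - 0.01*u + 3.43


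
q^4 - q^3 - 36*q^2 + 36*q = q*(q - 6)*(q - 1)*(q + 6)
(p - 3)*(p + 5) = p^2 + 2*p - 15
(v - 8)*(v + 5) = v^2 - 3*v - 40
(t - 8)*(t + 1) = t^2 - 7*t - 8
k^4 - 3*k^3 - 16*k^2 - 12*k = k*(k - 6)*(k + 1)*(k + 2)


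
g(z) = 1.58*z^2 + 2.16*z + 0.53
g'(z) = 3.16*z + 2.16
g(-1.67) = 1.33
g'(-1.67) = -3.12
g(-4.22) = 19.55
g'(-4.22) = -11.18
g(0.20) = 1.03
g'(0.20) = 2.79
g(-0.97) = -0.08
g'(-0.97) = -0.91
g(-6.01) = 44.62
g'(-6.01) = -16.83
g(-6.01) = 44.62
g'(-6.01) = -16.83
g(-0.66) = -0.21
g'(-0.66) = 0.07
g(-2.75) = 6.54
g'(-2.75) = -6.53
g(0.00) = 0.53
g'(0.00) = 2.16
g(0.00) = 0.53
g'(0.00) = 2.16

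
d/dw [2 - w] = -1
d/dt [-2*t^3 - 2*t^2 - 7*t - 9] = -6*t^2 - 4*t - 7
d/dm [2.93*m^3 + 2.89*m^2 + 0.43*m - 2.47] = 8.79*m^2 + 5.78*m + 0.43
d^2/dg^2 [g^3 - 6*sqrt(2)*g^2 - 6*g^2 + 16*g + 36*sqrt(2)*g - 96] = 6*g - 12*sqrt(2) - 12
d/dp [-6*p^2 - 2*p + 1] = -12*p - 2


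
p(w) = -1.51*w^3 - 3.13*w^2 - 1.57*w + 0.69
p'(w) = -4.53*w^2 - 6.26*w - 1.57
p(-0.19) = 0.89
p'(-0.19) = -0.54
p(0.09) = 0.52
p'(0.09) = -2.17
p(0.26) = 0.04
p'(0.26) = -3.50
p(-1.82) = 2.28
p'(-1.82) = -5.18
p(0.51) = -1.13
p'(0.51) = -5.94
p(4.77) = -241.90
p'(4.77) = -134.50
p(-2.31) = 6.23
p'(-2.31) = -11.28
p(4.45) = -201.34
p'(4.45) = -119.13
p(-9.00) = 862.08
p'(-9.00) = -312.16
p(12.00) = -3078.15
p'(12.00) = -729.01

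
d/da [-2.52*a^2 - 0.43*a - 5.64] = -5.04*a - 0.43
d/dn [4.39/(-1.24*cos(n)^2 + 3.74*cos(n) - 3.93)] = (16.4186 - 10.8872*cos(n))*sin(n)/(1.24*cos(n)^2 - 3.74*cos(n) + 3.93)^2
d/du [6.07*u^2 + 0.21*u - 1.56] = 12.14*u + 0.21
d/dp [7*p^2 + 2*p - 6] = 14*p + 2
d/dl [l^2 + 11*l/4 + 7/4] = 2*l + 11/4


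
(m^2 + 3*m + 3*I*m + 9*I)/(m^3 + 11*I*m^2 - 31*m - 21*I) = (m + 3)/(m^2 + 8*I*m - 7)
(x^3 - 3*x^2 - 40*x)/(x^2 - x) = (x^2 - 3*x - 40)/(x - 1)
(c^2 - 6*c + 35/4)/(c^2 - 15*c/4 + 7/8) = 2*(2*c - 5)/(4*c - 1)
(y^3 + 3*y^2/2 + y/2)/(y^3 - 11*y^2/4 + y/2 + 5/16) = 8*y*(2*y^2 + 3*y + 1)/(16*y^3 - 44*y^2 + 8*y + 5)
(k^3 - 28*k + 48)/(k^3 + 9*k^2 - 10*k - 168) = (k - 2)/(k + 7)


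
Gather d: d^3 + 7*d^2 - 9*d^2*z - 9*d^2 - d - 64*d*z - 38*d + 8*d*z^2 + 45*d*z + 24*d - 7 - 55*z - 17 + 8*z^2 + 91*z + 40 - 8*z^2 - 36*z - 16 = d^3 + d^2*(-9*z - 2) + d*(8*z^2 - 19*z - 15)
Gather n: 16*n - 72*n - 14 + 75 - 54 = 7 - 56*n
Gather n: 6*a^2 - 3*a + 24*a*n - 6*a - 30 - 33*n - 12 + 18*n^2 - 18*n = 6*a^2 - 9*a + 18*n^2 + n*(24*a - 51) - 42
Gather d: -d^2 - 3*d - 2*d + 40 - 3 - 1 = -d^2 - 5*d + 36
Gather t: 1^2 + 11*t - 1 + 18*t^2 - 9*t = 18*t^2 + 2*t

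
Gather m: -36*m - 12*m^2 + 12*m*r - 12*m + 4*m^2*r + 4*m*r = m^2*(4*r - 12) + m*(16*r - 48)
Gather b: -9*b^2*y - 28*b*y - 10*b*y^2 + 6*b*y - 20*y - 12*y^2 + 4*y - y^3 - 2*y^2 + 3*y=-9*b^2*y + b*(-10*y^2 - 22*y) - y^3 - 14*y^2 - 13*y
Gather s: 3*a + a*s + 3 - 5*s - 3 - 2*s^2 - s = 3*a - 2*s^2 + s*(a - 6)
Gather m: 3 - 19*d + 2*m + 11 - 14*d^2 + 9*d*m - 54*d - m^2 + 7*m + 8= -14*d^2 - 73*d - m^2 + m*(9*d + 9) + 22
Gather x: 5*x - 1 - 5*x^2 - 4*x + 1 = -5*x^2 + x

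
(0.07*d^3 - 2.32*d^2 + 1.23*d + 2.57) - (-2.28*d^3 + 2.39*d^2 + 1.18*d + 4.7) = 2.35*d^3 - 4.71*d^2 + 0.05*d - 2.13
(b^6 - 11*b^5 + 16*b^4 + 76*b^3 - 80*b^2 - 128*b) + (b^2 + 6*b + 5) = b^6 - 11*b^5 + 16*b^4 + 76*b^3 - 79*b^2 - 122*b + 5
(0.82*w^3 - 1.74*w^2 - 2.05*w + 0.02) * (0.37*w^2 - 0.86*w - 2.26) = 0.3034*w^5 - 1.349*w^4 - 1.1153*w^3 + 5.7028*w^2 + 4.6158*w - 0.0452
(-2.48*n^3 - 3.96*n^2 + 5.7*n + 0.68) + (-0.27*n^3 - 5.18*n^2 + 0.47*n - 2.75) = -2.75*n^3 - 9.14*n^2 + 6.17*n - 2.07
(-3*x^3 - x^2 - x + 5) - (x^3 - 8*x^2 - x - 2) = -4*x^3 + 7*x^2 + 7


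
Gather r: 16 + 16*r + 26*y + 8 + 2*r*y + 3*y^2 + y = r*(2*y + 16) + 3*y^2 + 27*y + 24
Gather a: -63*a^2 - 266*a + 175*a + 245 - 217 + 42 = -63*a^2 - 91*a + 70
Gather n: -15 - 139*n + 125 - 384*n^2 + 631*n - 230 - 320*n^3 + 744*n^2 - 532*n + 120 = -320*n^3 + 360*n^2 - 40*n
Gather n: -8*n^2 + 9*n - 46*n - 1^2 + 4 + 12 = -8*n^2 - 37*n + 15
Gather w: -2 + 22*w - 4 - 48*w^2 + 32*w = -48*w^2 + 54*w - 6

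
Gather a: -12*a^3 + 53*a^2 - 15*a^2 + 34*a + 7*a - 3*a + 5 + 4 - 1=-12*a^3 + 38*a^2 + 38*a + 8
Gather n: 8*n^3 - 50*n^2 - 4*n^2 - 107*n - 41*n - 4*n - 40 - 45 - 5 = 8*n^3 - 54*n^2 - 152*n - 90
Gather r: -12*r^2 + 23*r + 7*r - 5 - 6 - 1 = -12*r^2 + 30*r - 12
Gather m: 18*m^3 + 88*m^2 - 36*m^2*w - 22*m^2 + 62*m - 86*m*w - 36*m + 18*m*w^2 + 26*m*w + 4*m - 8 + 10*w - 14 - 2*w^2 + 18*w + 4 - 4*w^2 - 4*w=18*m^3 + m^2*(66 - 36*w) + m*(18*w^2 - 60*w + 30) - 6*w^2 + 24*w - 18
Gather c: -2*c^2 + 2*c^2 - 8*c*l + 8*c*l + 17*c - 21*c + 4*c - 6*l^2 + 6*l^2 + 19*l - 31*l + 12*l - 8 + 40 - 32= 0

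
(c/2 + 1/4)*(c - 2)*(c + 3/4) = c^3/2 - 3*c^2/8 - 17*c/16 - 3/8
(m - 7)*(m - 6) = m^2 - 13*m + 42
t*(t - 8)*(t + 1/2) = t^3 - 15*t^2/2 - 4*t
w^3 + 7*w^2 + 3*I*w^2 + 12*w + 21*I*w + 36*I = (w + 3)*(w + 4)*(w + 3*I)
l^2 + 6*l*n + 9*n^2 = (l + 3*n)^2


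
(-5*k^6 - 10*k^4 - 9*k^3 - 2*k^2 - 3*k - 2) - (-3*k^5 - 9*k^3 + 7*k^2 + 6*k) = -5*k^6 + 3*k^5 - 10*k^4 - 9*k^2 - 9*k - 2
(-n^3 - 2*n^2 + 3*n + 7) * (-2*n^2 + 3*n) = 2*n^5 + n^4 - 12*n^3 - 5*n^2 + 21*n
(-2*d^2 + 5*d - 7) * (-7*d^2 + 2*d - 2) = 14*d^4 - 39*d^3 + 63*d^2 - 24*d + 14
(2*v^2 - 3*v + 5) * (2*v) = 4*v^3 - 6*v^2 + 10*v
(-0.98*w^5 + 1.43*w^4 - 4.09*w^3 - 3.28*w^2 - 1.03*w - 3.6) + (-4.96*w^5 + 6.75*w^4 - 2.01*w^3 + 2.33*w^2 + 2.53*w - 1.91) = -5.94*w^5 + 8.18*w^4 - 6.1*w^3 - 0.95*w^2 + 1.5*w - 5.51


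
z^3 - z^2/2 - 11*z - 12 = (z - 4)*(z + 3/2)*(z + 2)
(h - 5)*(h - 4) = h^2 - 9*h + 20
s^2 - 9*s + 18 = (s - 6)*(s - 3)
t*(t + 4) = t^2 + 4*t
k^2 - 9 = (k - 3)*(k + 3)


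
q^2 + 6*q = q*(q + 6)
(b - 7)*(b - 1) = b^2 - 8*b + 7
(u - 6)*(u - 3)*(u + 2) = u^3 - 7*u^2 + 36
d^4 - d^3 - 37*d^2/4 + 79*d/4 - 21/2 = (d - 2)*(d - 3/2)*(d - 1)*(d + 7/2)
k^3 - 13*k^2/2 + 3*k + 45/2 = (k - 5)*(k - 3)*(k + 3/2)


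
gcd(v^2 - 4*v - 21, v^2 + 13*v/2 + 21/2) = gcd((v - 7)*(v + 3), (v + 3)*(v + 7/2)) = v + 3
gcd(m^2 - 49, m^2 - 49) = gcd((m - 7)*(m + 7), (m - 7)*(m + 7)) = m^2 - 49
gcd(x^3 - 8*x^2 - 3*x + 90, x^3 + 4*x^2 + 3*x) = x + 3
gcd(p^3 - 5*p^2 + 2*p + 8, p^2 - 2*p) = p - 2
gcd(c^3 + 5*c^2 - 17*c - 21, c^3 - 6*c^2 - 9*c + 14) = 1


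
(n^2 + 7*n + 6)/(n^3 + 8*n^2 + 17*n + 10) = (n + 6)/(n^2 + 7*n + 10)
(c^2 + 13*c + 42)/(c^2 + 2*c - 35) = (c + 6)/(c - 5)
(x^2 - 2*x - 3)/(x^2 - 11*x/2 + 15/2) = 2*(x + 1)/(2*x - 5)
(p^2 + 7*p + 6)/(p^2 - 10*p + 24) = (p^2 + 7*p + 6)/(p^2 - 10*p + 24)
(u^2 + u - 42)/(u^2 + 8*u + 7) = (u - 6)/(u + 1)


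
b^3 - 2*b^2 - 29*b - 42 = (b - 7)*(b + 2)*(b + 3)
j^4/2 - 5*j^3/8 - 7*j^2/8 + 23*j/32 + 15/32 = (j/2 + 1/2)*(j - 3/2)*(j - 5/4)*(j + 1/2)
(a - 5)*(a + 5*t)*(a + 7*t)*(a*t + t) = a^4*t + 12*a^3*t^2 - 4*a^3*t + 35*a^2*t^3 - 48*a^2*t^2 - 5*a^2*t - 140*a*t^3 - 60*a*t^2 - 175*t^3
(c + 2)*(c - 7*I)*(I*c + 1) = I*c^3 + 8*c^2 + 2*I*c^2 + 16*c - 7*I*c - 14*I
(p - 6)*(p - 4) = p^2 - 10*p + 24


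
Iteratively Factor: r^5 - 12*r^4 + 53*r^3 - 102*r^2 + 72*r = (r - 4)*(r^4 - 8*r^3 + 21*r^2 - 18*r) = r*(r - 4)*(r^3 - 8*r^2 + 21*r - 18) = r*(r - 4)*(r - 3)*(r^2 - 5*r + 6) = r*(r - 4)*(r - 3)*(r - 2)*(r - 3)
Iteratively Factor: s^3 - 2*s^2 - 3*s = (s + 1)*(s^2 - 3*s) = s*(s + 1)*(s - 3)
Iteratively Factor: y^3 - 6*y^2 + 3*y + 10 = (y + 1)*(y^2 - 7*y + 10) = (y - 2)*(y + 1)*(y - 5)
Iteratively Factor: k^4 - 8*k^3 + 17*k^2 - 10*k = (k - 5)*(k^3 - 3*k^2 + 2*k) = k*(k - 5)*(k^2 - 3*k + 2) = k*(k - 5)*(k - 2)*(k - 1)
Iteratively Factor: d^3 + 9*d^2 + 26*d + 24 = (d + 2)*(d^2 + 7*d + 12) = (d + 2)*(d + 3)*(d + 4)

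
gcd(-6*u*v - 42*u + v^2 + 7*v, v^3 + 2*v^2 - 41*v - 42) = v + 7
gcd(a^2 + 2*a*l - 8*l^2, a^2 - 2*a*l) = a - 2*l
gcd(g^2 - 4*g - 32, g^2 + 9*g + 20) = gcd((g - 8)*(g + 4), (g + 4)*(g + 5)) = g + 4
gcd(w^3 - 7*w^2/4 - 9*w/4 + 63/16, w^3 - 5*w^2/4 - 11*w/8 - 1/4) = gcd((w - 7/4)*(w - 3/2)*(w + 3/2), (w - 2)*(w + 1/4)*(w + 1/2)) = 1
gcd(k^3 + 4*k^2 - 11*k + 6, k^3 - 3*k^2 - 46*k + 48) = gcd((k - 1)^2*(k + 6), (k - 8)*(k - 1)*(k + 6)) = k^2 + 5*k - 6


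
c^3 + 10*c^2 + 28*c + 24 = (c + 2)^2*(c + 6)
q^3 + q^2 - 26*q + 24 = (q - 4)*(q - 1)*(q + 6)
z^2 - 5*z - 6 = (z - 6)*(z + 1)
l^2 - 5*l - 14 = (l - 7)*(l + 2)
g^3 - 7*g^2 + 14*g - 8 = (g - 4)*(g - 2)*(g - 1)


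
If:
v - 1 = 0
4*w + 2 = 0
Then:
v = 1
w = -1/2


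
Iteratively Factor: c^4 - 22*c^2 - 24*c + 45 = (c - 5)*(c^3 + 5*c^2 + 3*c - 9) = (c - 5)*(c + 3)*(c^2 + 2*c - 3) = (c - 5)*(c - 1)*(c + 3)*(c + 3)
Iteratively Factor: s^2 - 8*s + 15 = (s - 5)*(s - 3)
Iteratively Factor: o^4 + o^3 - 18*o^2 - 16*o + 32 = (o + 2)*(o^3 - o^2 - 16*o + 16) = (o - 1)*(o + 2)*(o^2 - 16) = (o - 1)*(o + 2)*(o + 4)*(o - 4)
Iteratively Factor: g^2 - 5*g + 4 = (g - 4)*(g - 1)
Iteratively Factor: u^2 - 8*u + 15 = (u - 3)*(u - 5)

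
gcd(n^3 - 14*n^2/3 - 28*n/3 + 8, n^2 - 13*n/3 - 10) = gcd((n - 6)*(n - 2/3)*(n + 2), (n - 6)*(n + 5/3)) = n - 6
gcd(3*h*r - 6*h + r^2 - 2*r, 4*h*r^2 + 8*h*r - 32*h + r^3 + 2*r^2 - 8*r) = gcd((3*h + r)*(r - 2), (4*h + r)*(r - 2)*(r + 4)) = r - 2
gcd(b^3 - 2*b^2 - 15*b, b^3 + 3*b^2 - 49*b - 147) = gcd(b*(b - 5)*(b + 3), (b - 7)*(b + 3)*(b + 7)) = b + 3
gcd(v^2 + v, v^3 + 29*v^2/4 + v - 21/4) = v + 1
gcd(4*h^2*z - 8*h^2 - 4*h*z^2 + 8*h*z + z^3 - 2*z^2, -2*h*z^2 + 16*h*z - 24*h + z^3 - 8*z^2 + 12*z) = -2*h*z + 4*h + z^2 - 2*z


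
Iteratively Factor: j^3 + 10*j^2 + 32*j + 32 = (j + 4)*(j^2 + 6*j + 8) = (j + 4)^2*(j + 2)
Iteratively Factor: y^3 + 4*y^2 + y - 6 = (y - 1)*(y^2 + 5*y + 6) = (y - 1)*(y + 2)*(y + 3)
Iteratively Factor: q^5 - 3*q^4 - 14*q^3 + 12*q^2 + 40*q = (q - 5)*(q^4 + 2*q^3 - 4*q^2 - 8*q) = (q - 5)*(q + 2)*(q^3 - 4*q) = (q - 5)*(q - 2)*(q + 2)*(q^2 + 2*q) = q*(q - 5)*(q - 2)*(q + 2)*(q + 2)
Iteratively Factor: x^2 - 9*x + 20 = (x - 5)*(x - 4)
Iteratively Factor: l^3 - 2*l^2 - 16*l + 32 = (l + 4)*(l^2 - 6*l + 8) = (l - 2)*(l + 4)*(l - 4)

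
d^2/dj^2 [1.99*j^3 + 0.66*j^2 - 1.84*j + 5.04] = 11.94*j + 1.32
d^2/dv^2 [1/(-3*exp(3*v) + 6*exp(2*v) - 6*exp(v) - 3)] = (-2*(3*exp(2*v) - 4*exp(v) + 2)^2*exp(v) + (9*exp(2*v) - 8*exp(v) + 2)*(exp(3*v) - 2*exp(2*v) + 2*exp(v) + 1))*exp(v)/(3*(exp(3*v) - 2*exp(2*v) + 2*exp(v) + 1)^3)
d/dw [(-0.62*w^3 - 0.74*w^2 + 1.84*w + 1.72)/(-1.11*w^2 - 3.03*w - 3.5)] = (0.6882*w^4 + 3.7572*w^3 + 10.7946*w^2 + 8.9984*w - 1.2284)/(1.2321*w^4 + 6.7266*w^3 + 16.9509*w^2 + 21.21*w + 12.25)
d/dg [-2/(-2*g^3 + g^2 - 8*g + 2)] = 4*(-3*g^2 + g - 4)/(2*g^3 - g^2 + 8*g - 2)^2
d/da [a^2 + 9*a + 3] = 2*a + 9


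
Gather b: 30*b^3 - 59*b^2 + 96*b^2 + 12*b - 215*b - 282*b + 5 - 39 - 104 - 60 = 30*b^3 + 37*b^2 - 485*b - 198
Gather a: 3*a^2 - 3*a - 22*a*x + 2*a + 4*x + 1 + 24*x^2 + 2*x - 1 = 3*a^2 + a*(-22*x - 1) + 24*x^2 + 6*x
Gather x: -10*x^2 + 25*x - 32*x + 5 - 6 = -10*x^2 - 7*x - 1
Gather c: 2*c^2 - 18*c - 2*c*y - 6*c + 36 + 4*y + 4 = 2*c^2 + c*(-2*y - 24) + 4*y + 40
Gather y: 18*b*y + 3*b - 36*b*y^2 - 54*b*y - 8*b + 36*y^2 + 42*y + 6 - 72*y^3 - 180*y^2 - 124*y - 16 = -5*b - 72*y^3 + y^2*(-36*b - 144) + y*(-36*b - 82) - 10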